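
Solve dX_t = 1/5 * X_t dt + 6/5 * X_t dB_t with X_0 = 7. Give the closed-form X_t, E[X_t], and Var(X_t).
X_t = 7 * exp((-13/25) t + (6/5) B_t); E[X_t] = 7*exp(t/5); Var(X_t) = 49*(exp(36*t/25) - 1)*exp(2*t/5)

For GBM dX = mu X dt + sigma X dB with X_0 = x_0, apply Itô to Y = log X: dY = (mu - sigma^2/2) dt + sigma dB, so Y_t = log(x_0) + (mu - sigma^2/2) t + sigma B_t and hence X_t = x_0 * exp((mu - sigma^2/2) t + sigma B_t).
With mu = 1/5, sigma = 6/5, x_0 = 7, this gives:
  X_t = 7 * exp((-13/25) * t + (6/5) * B_t).
Since sigma*B_t ~ Normal(0, sigma^2 t), E[exp(sigma*B_t)] = exp(sigma^2 t / 2); so E[X_t] = x_0 * exp((mu - sigma^2/2) t) * exp(sigma^2 t / 2) = x_0 * exp(mu t) = 7*exp(t/5).
Var(X_t) = E[X_t^2] - (E[X_t])^2 = x_0^2 * exp(2 mu t) * (exp(sigma^2 t) - 1) = 49*(exp(36*t/25) - 1)*exp(2*t/5).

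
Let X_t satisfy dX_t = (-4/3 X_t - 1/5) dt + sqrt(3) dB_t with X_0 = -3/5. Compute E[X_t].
E[X_t] = -3/20 - 9*exp(-4*t/3)/20

Taking expectations and using E[dB_t] = 0, the mean m(t) = E[X_t] satisfies the ODE m'(t) = a m(t) + b with m(0) = x_0. With a = -4/3, b = -1/5, x_0 = -3/5, the solution is
  m(t) = x_0 * exp(a t) + (b/a) * (exp(a t) - 1)
       = (-3/5) * exp((-4/3) t) + ((-1/5)/(-4/3)) * (exp((-4/3) t) - 1)
       = -3/20 - 9*exp(-4*t/3)/20.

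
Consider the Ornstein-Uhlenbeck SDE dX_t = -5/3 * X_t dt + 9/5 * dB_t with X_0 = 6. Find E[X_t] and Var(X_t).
E[X_t] = 6*exp(-5*t/3); Var(X_t) = 243/250 - 243*exp(-10*t/3)/250

The OU SDE dX = -theta X dt + sigma dB admits the integrating factor exp(theta t): d(exp(theta t) X_t) = sigma exp(theta t) dB_t. Integrating from 0 to t:
  X_t = x_0 * exp(-theta t) + sigma * int_0^t exp(-theta (t-s)) dB_s.
The Itô integral has mean 0 and (by the Itô isometry) variance sigma^2 * int_0^t exp(-2 theta (t - s)) ds = sigma^2 * (1 - exp(-2 theta t)) / (2 theta).
With theta = 5/3, sigma = 9/5, x_0 = 6:
  E[X_t] = 6 * exp(-5/3 t) = 6*exp(-5*t/3)
  Var(X_t) = (9/5)^2 * (1 - exp(-2*5/3 t)) / (2 * 5/3) = 243/250 - 243*exp(-10*t/3)/250.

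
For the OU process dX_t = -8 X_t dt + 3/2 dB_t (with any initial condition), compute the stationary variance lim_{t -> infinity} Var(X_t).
lim Var(X_t) = 9/64

The OU SDE dX = -theta X dt + sigma dB admits the integrating factor exp(theta t): d(exp(theta t) X_t) = sigma exp(theta t) dB_t. Integrating from 0 to t gives X_t = x_0 * exp(-theta t) + sigma * int_0^t exp(-theta (t-s)) dB_s for any initial x_0. The Itô integral has variance (by the Itô isometry) sigma^2 * int_0^t exp(-2 theta (t - s)) ds = sigma^2 * (1 - exp(-2 theta t)) / (2 theta), independent of x_0.
With theta = 8, sigma = 3/2:
  Var(X_t) = (3/2)^2 * (1 - exp(-2*8 t)) / (2 * 8) = 9/64 - 9*exp(-16*t)/64.
As t -> infinity, exp(-2*8 t) -> 0, so the stationary variance is sigma^2 / (2 theta) = 9/64.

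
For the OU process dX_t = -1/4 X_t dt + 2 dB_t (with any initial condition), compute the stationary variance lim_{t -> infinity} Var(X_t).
lim Var(X_t) = 8

The OU SDE dX = -theta X dt + sigma dB admits the integrating factor exp(theta t): d(exp(theta t) X_t) = sigma exp(theta t) dB_t. Integrating from 0 to t gives X_t = x_0 * exp(-theta t) + sigma * int_0^t exp(-theta (t-s)) dB_s for any initial x_0. The Itô integral has variance (by the Itô isometry) sigma^2 * int_0^t exp(-2 theta (t - s)) ds = sigma^2 * (1 - exp(-2 theta t)) / (2 theta), independent of x_0.
With theta = 1/4, sigma = 2:
  Var(X_t) = (2)^2 * (1 - exp(-2*1/4 t)) / (2 * 1/4) = 8 - 8*exp(-t/2).
As t -> infinity, exp(-2*1/4 t) -> 0, so the stationary variance is sigma^2 / (2 theta) = 8.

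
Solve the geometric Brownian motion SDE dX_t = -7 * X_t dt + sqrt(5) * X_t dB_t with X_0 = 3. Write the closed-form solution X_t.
X_t = 3 * exp((-19/2) * t + (sqrt(5)) * B_t)

For GBM dX = mu X dt + sigma X dB with X_0 = x_0, apply Itô to Y = log X: dY = (mu - sigma^2/2) dt + sigma dB, so Y_t = log(x_0) + (mu - sigma^2/2) t + sigma B_t and hence X_t = x_0 * exp((mu - sigma^2/2) t + sigma B_t).
With mu = -7, sigma = sqrt(5), x_0 = 3, this gives:
  X_t = 3 * exp((-19/2) * t + (sqrt(5)) * B_t).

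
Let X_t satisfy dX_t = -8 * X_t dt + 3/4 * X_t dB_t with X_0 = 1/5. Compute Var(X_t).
Var(X_t) = (exp(9*t/16) - 1)*exp(-16*t)/25

For GBM dX = mu X dt + sigma X dB with X_0 = x_0, apply Itô to Y = log X: dY = (mu - sigma^2/2) dt + sigma dB, so Y_t = log(x_0) + (mu - sigma^2/2) t + sigma B_t and hence X_t = x_0 * exp((mu - sigma^2/2) t + sigma B_t).
With mu = -8, sigma = 3/4, x_0 = 1/5, this gives:
  X_t = 1/5 * exp((-265/32) * t + (3/4) * B_t).
Since sigma*B_t ~ Normal(0, sigma^2 t), E[exp(sigma*B_t)] = exp(sigma^2 t / 2); so E[X_t] = x_0 * exp((mu - sigma^2/2) t) * exp(sigma^2 t / 2) = x_0 * exp(mu t) = exp(-8*t)/5.
Var(X_t) = E[X_t^2] - (E[X_t])^2 = x_0^2 * exp(2 mu t) * (exp(sigma^2 t) - 1) = (exp(9*t/16) - 1)*exp(-16*t)/25.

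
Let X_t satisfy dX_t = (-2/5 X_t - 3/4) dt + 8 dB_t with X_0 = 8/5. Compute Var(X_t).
Var(X_t) = 80 - 80*exp(-4*t/5)

The variance V(t) = Var(X_t) satisfies V'(t) = 2 a V(t) + c^2 with V(0) = 0 (drift coefficient is linear in X, diffusion is constant). With a = -2/5, c = 8, the solution is
  V(t) = (c^2 / (2 a)) * (exp(2 a t) - 1)
       = (8^2 / (2*(-2/5))) * (exp((-4/5) t) - 1)
       = 80 - 80*exp(-4*t/5).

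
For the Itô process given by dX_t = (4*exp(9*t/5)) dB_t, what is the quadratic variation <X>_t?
<X>_t = 40*exp(18*t/5)/9 - 40/9

For an Itô process dX_t = a(t) dt + b(t) dB_t, the quadratic variation is <X>_t = int_0^t b(s)^2 ds (the drift term does not contribute). Here b(s) = 4*exp(9*s/5), so
  b(s)^2 = 16*exp(18*s/5).
Integrating from 0 to t:
  <X>_t = int_0^t (16*exp(18*s/5)) ds = 40*exp(18*t/5)/9 - 40/9.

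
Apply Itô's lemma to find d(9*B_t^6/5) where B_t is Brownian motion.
d(9*B_t^6/5) = (27*B_t^4) dt + (54*B_t^5/5) dB_t

Itô's formula for f(B_t) gives d f(B_t) = f'(B_t) dB_t + (1/2) f''(B_t) dt. Compute derivatives of f(x) = 9*x^6/5:
  f'(x)  = 54*x^5/5
  f''(x) = 54*x^4
Substitute x = B_t and multiply the f'' term by 1/2:
  drift     = (1/2) * (54*x^4) evaluated at B_t = 27*B_t^4
  diffusion = (54*x^5/5) evaluated at B_t = 54*B_t^5/5
Therefore d(9*B_t^6/5) = (27*B_t^4) dt + (54*B_t^5/5) dB_t.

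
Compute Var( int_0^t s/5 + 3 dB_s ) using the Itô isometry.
Var = t*(t^2 + 45*t + 675)/75

The Itô integral of a deterministic integrand f(s) has mean 0 because each increment f(s) * (B_{s+ds} - B_s) has mean 0. By the Itô isometry:
  Var( int_0^t f(s) dB_s ) = E[ (int_0^t f(s) dB_s)^2 ] = int_0^t f(s)^2 ds.
Here f(s) = s/5 + 3, so f(s)^2 = (s + 15)^2/25. Integrate:
  int_0^t ((s + 15)^2/25) ds = t*(t^2 + 45*t + 675)/75.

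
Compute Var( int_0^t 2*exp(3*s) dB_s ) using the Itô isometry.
Var = 2*exp(6*t)/3 - 2/3

The Itô integral of a deterministic integrand f(s) has mean 0 because each increment f(s) * (B_{s+ds} - B_s) has mean 0. By the Itô isometry:
  Var( int_0^t f(s) dB_s ) = E[ (int_0^t f(s) dB_s)^2 ] = int_0^t f(s)^2 ds.
Here f(s) = 2*exp(3*s), so f(s)^2 = 4*exp(6*s). Integrate:
  int_0^t (4*exp(6*s)) ds = 2*exp(6*t)/3 - 2/3.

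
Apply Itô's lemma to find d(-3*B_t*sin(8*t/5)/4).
d(-3*B_t*sin(8*t/5)/4) = (-6*B_t*cos(8*t/5)/5) dt + (-3*sin(8*t/5)/4) dB_t

Itô's formula for f(t, x): d f(t, B_t) = (f_t + (1/2) f_xx) dt + f_x dB_t. Compute partials of f(t, x) = -3*x*sin(8*t/5)/4:
  f_t(t,x)  = -6*x*cos(8*t/5)/5
  f_x(t,x)  = -3*sin(8*t/5)/4
  f_xx(t,x) = 0
Assemble drift = f_t + (1/2) f_xx = -6*x*cos(8*t/5)/5 and diffusion = f_x = -3*sin(8*t/5)/4. Substituting x = B_t:
  d(-3*B_t*sin(8*t/5)/4) = (-6*B_t*cos(8*t/5)/5) dt + (-3*sin(8*t/5)/4) dB_t.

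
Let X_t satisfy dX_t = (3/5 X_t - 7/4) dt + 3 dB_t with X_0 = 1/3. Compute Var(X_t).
Var(X_t) = 15*exp(6*t/5)/2 - 15/2

The variance V(t) = Var(X_t) satisfies V'(t) = 2 a V(t) + c^2 with V(0) = 0 (drift coefficient is linear in X, diffusion is constant). With a = 3/5, c = 3, the solution is
  V(t) = (c^2 / (2 a)) * (exp(2 a t) - 1)
       = (3^2 / (2*(3/5))) * (exp((6/5) t) - 1)
       = 15*exp(6*t/5)/2 - 15/2.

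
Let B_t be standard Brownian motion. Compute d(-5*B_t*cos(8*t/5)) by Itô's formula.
d(-5*B_t*cos(8*t/5)) = (8*B_t*sin(8*t/5)) dt + (-5*cos(8*t/5)) dB_t

Itô's formula for f(t, x): d f(t, B_t) = (f_t + (1/2) f_xx) dt + f_x dB_t. Compute partials of f(t, x) = -5*x*cos(8*t/5):
  f_t(t,x)  = 8*x*sin(8*t/5)
  f_x(t,x)  = -5*cos(8*t/5)
  f_xx(t,x) = 0
Assemble drift = f_t + (1/2) f_xx = 8*x*sin(8*t/5) and diffusion = f_x = -5*cos(8*t/5). Substituting x = B_t:
  d(-5*B_t*cos(8*t/5)) = (8*B_t*sin(8*t/5)) dt + (-5*cos(8*t/5)) dB_t.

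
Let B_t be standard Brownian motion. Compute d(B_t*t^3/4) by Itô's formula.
d(B_t*t^3/4) = (3*B_t*t^2/4) dt + (t^3/4) dB_t

Itô's formula for f(t, x): d f(t, B_t) = (f_t + (1/2) f_xx) dt + f_x dB_t. Compute partials of f(t, x) = t^3*x/4:
  f_t(t,x)  = 3*t^2*x/4
  f_x(t,x)  = t^3/4
  f_xx(t,x) = 0
Assemble drift = f_t + (1/2) f_xx = 3*t^2*x/4 and diffusion = f_x = t^3/4. Substituting x = B_t:
  d(B_t*t^3/4) = (3*B_t*t^2/4) dt + (t^3/4) dB_t.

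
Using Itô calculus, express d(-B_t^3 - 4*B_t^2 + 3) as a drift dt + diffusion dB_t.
d(-B_t^3 - 4*B_t^2 + 3) = (-3*B_t - 4) dt + (B_t*(-3*B_t - 8)) dB_t

Itô's formula for f(B_t) gives d f(B_t) = f'(B_t) dB_t + (1/2) f''(B_t) dt. Compute derivatives of f(x) = -x^3 - 4*x^2 + 3:
  f'(x)  = x*(-3*x - 8)
  f''(x) = -6*x - 8
Substitute x = B_t and multiply the f'' term by 1/2:
  drift     = (1/2) * (-6*x - 8) evaluated at B_t = -3*B_t - 4
  diffusion = (x*(-3*x - 8)) evaluated at B_t = B_t*(-3*B_t - 8)
Therefore d(-B_t^3 - 4*B_t^2 + 3) = (-3*B_t - 4) dt + (B_t*(-3*B_t - 8)) dB_t.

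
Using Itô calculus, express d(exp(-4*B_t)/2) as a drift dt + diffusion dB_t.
d(exp(-4*B_t)/2) = (4*exp(-4*B_t)) dt + (-2*exp(-4*B_t)) dB_t

Itô's formula for f(B_t) gives d f(B_t) = f'(B_t) dB_t + (1/2) f''(B_t) dt. Compute derivatives of f(x) = exp(-4*x)/2:
  f'(x)  = -2*exp(-4*x)
  f''(x) = 8*exp(-4*x)
Substitute x = B_t and multiply the f'' term by 1/2:
  drift     = (1/2) * (8*exp(-4*x)) evaluated at B_t = 4*exp(-4*B_t)
  diffusion = (-2*exp(-4*x)) evaluated at B_t = -2*exp(-4*B_t)
Therefore d(exp(-4*B_t)/2) = (4*exp(-4*B_t)) dt + (-2*exp(-4*B_t)) dB_t.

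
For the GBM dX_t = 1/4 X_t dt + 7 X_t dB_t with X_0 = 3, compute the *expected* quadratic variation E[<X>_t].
E[<X>_t] = 98*exp(99*t/2)/11 - 98/11

<X>_t = int_0^t (7 * X_s)^2 ds. Taking expectation inside the integral: E[<X>_t] = 7^2 * int_0^t E[X_s^2] ds. For GBM, E[X_s^2] = x_0^2 * exp((2 mu + sigma^2) s). Integrating:
  E[<X>_t] = 7^2 * 3^2 * (exp((2*(1/4) + 7^2) t) - 1) / (2*(1/4) + 7^2)
           = 7^2 * 3^2 * (exp((99/2) t) - 1) / (99/2) = 98*exp(99*t/2)/11 - 98/11.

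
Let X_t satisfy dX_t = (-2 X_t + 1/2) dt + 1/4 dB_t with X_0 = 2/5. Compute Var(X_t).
Var(X_t) = 1/64 - exp(-4*t)/64

The variance V(t) = Var(X_t) satisfies V'(t) = 2 a V(t) + c^2 with V(0) = 0 (drift coefficient is linear in X, diffusion is constant). With a = -2, c = 1/4, the solution is
  V(t) = (c^2 / (2 a)) * (exp(2 a t) - 1)
       = ((1/4)^2 / (2*(-2))) * (exp((-4) t) - 1)
       = 1/64 - exp(-4*t)/64.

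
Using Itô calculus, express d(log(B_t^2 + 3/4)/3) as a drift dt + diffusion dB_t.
d(log(B_t^2 + 3/4)/3) = (4*(3 - 4*B_t^2)/(3*(4*B_t^2 + 3)^2)) dt + (8*B_t/(3*(4*B_t^2 + 3))) dB_t

Itô's formula for f(B_t) gives d f(B_t) = f'(B_t) dB_t + (1/2) f''(B_t) dt. Compute derivatives of f(x) = log(x^2 + 3/4)/3:
  f'(x)  = 8*x/(3*(4*x^2 + 3))
  f''(x) = 8*(3 - 4*x^2)/(3*(4*x^2 + 3)^2)
Substitute x = B_t and multiply the f'' term by 1/2:
  drift     = (1/2) * (8*(3 - 4*x^2)/(3*(4*x^2 + 3)^2)) evaluated at B_t = 4*(3 - 4*B_t^2)/(3*(4*B_t^2 + 3)^2)
  diffusion = (8*x/(3*(4*x^2 + 3))) evaluated at B_t = 8*B_t/(3*(4*B_t^2 + 3))
Therefore d(log(B_t^2 + 3/4)/3) = (4*(3 - 4*B_t^2)/(3*(4*B_t^2 + 3)^2)) dt + (8*B_t/(3*(4*B_t^2 + 3))) dB_t.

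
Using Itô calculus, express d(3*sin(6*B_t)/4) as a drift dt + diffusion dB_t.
d(3*sin(6*B_t)/4) = (-27*sin(6*B_t)/2) dt + (9*cos(6*B_t)/2) dB_t

Itô's formula for f(B_t) gives d f(B_t) = f'(B_t) dB_t + (1/2) f''(B_t) dt. Compute derivatives of f(x) = 3*sin(6*x)/4:
  f'(x)  = 9*cos(6*x)/2
  f''(x) = -27*sin(6*x)
Substitute x = B_t and multiply the f'' term by 1/2:
  drift     = (1/2) * (-27*sin(6*x)) evaluated at B_t = -27*sin(6*B_t)/2
  diffusion = (9*cos(6*x)/2) evaluated at B_t = 9*cos(6*B_t)/2
Therefore d(3*sin(6*B_t)/4) = (-27*sin(6*B_t)/2) dt + (9*cos(6*B_t)/2) dB_t.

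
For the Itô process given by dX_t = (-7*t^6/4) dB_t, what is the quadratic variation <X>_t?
<X>_t = 49*t^13/208

For an Itô process dX_t = a(t) dt + b(t) dB_t, the quadratic variation is <X>_t = int_0^t b(s)^2 ds (the drift term does not contribute). Here b(s) = -7*s^6/4, so
  b(s)^2 = 49*s^12/16.
Integrating from 0 to t:
  <X>_t = int_0^t (49*s^12/16) ds = 49*t^13/208.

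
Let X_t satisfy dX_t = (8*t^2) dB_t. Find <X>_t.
<X>_t = 64*t^5/5

For an Itô process dX_t = a(t) dt + b(t) dB_t, the quadratic variation is <X>_t = int_0^t b(s)^2 ds (the drift term does not contribute). Here b(s) = 8*s^2, so
  b(s)^2 = 64*s^4.
Integrating from 0 to t:
  <X>_t = int_0^t (64*s^4) ds = 64*t^5/5.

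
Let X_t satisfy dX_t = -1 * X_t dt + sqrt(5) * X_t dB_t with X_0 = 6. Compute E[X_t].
E[X_t] = 6*exp(-t)

For GBM dX = mu X dt + sigma X dB with X_0 = x_0, apply Itô to Y = log X: dY = (mu - sigma^2/2) dt + sigma dB, so Y_t = log(x_0) + (mu - sigma^2/2) t + sigma B_t and hence X_t = x_0 * exp((mu - sigma^2/2) t + sigma B_t).
With mu = -1, sigma = sqrt(5), x_0 = 6, this gives:
  X_t = 6 * exp((-7/2) * t + (sqrt(5)) * B_t).
Since sigma*B_t ~ Normal(0, sigma^2 t), E[exp(sigma*B_t)] = exp(sigma^2 t / 2); so E[X_t] = x_0 * exp((mu - sigma^2/2) t) * exp(sigma^2 t / 2) = x_0 * exp(mu t) = 6*exp(-t).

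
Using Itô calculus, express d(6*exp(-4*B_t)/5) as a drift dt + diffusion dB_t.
d(6*exp(-4*B_t)/5) = (48*exp(-4*B_t)/5) dt + (-24*exp(-4*B_t)/5) dB_t

Itô's formula for f(B_t) gives d f(B_t) = f'(B_t) dB_t + (1/2) f''(B_t) dt. Compute derivatives of f(x) = 6*exp(-4*x)/5:
  f'(x)  = -24*exp(-4*x)/5
  f''(x) = 96*exp(-4*x)/5
Substitute x = B_t and multiply the f'' term by 1/2:
  drift     = (1/2) * (96*exp(-4*x)/5) evaluated at B_t = 48*exp(-4*B_t)/5
  diffusion = (-24*exp(-4*x)/5) evaluated at B_t = -24*exp(-4*B_t)/5
Therefore d(6*exp(-4*B_t)/5) = (48*exp(-4*B_t)/5) dt + (-24*exp(-4*B_t)/5) dB_t.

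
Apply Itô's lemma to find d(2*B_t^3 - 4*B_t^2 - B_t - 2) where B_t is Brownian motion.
d(2*B_t^3 - 4*B_t^2 - B_t - 2) = (6*B_t - 4) dt + (6*B_t^2 - 8*B_t - 1) dB_t

Itô's formula for f(B_t) gives d f(B_t) = f'(B_t) dB_t + (1/2) f''(B_t) dt. Compute derivatives of f(x) = 2*x^3 - 4*x^2 - x - 2:
  f'(x)  = 6*x^2 - 8*x - 1
  f''(x) = 12*x - 8
Substitute x = B_t and multiply the f'' term by 1/2:
  drift     = (1/2) * (12*x - 8) evaluated at B_t = 6*B_t - 4
  diffusion = (6*x^2 - 8*x - 1) evaluated at B_t = 6*B_t^2 - 8*B_t - 1
Therefore d(2*B_t^3 - 4*B_t^2 - B_t - 2) = (6*B_t - 4) dt + (6*B_t^2 - 8*B_t - 1) dB_t.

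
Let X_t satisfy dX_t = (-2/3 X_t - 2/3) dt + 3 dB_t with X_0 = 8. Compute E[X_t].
E[X_t] = -1 + 9*exp(-2*t/3)

Taking expectations and using E[dB_t] = 0, the mean m(t) = E[X_t] satisfies the ODE m'(t) = a m(t) + b with m(0) = x_0. With a = -2/3, b = -2/3, x_0 = 8, the solution is
  m(t) = x_0 * exp(a t) + (b/a) * (exp(a t) - 1)
       = 8 * exp((-2/3) t) + ((-2/3)/(-2/3)) * (exp((-2/3) t) - 1)
       = -1 + 9*exp(-2*t/3).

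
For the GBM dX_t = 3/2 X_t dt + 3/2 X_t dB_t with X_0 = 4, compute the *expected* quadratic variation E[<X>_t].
E[<X>_t] = 48*exp(21*t/4)/7 - 48/7

<X>_t = int_0^t ((3/2) * X_s)^2 ds. Taking expectation inside the integral: E[<X>_t] = (3/2)^2 * int_0^t E[X_s^2] ds. For GBM, E[X_s^2] = x_0^2 * exp((2 mu + sigma^2) s). Integrating:
  E[<X>_t] = (3/2)^2 * 4^2 * (exp((2*(3/2) + (3/2)^2) t) - 1) / (2*(3/2) + (3/2)^2)
           = (3/2)^2 * 4^2 * (exp((21/4) t) - 1) / (21/4) = 48*exp(21*t/4)/7 - 48/7.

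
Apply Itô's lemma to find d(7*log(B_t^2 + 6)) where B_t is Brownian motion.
d(7*log(B_t^2 + 6)) = (7*(6 - B_t^2)/(B_t^2 + 6)^2) dt + (14*B_t/(B_t^2 + 6)) dB_t

Itô's formula for f(B_t) gives d f(B_t) = f'(B_t) dB_t + (1/2) f''(B_t) dt. Compute derivatives of f(x) = 7*log(x^2 + 6):
  f'(x)  = 14*x/(x^2 + 6)
  f''(x) = 14*(6 - x^2)/(x^2 + 6)^2
Substitute x = B_t and multiply the f'' term by 1/2:
  drift     = (1/2) * (14*(6 - x^2)/(x^2 + 6)^2) evaluated at B_t = 7*(6 - B_t^2)/(B_t^2 + 6)^2
  diffusion = (14*x/(x^2 + 6)) evaluated at B_t = 14*B_t/(B_t^2 + 6)
Therefore d(7*log(B_t^2 + 6)) = (7*(6 - B_t^2)/(B_t^2 + 6)^2) dt + (14*B_t/(B_t^2 + 6)) dB_t.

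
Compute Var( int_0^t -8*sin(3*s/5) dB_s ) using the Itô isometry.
Var = 32*t - 80*sin(6*t/5)/3

The Itô integral of a deterministic integrand f(s) has mean 0 because each increment f(s) * (B_{s+ds} - B_s) has mean 0. By the Itô isometry:
  Var( int_0^t f(s) dB_s ) = E[ (int_0^t f(s) dB_s)^2 ] = int_0^t f(s)^2 ds.
Here f(s) = -8*sin(3*s/5), so f(s)^2 = 64*sin(3*s/5)^2. Integrate:
  int_0^t (64*sin(3*s/5)^2) ds = 32*t - 80*sin(6*t/5)/3.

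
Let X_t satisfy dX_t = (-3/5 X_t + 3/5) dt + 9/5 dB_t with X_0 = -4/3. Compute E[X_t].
E[X_t] = 1 - 7*exp(-3*t/5)/3

Taking expectations and using E[dB_t] = 0, the mean m(t) = E[X_t] satisfies the ODE m'(t) = a m(t) + b with m(0) = x_0. With a = -3/5, b = 3/5, x_0 = -4/3, the solution is
  m(t) = x_0 * exp(a t) + (b/a) * (exp(a t) - 1)
       = (-4/3) * exp((-3/5) t) + ((3/5)/(-3/5)) * (exp((-3/5) t) - 1)
       = 1 - 7*exp(-3*t/5)/3.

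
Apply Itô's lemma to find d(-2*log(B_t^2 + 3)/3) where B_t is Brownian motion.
d(-2*log(B_t^2 + 3)/3) = (2*(B_t^2 - 3)/(3*(B_t^2 + 3)^2)) dt + (-4*B_t/(3*B_t^2 + 9)) dB_t

Itô's formula for f(B_t) gives d f(B_t) = f'(B_t) dB_t + (1/2) f''(B_t) dt. Compute derivatives of f(x) = -2*log(x^2 + 3)/3:
  f'(x)  = -4*x/(3*x^2 + 9)
  f''(x) = 4*(x^2 - 3)/(3*(x^2 + 3)^2)
Substitute x = B_t and multiply the f'' term by 1/2:
  drift     = (1/2) * (4*(x^2 - 3)/(3*(x^2 + 3)^2)) evaluated at B_t = 2*(B_t^2 - 3)/(3*(B_t^2 + 3)^2)
  diffusion = (-4*x/(3*x^2 + 9)) evaluated at B_t = -4*B_t/(3*B_t^2 + 9)
Therefore d(-2*log(B_t^2 + 3)/3) = (2*(B_t^2 - 3)/(3*(B_t^2 + 3)^2)) dt + (-4*B_t/(3*B_t^2 + 9)) dB_t.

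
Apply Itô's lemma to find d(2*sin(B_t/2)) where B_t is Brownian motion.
d(2*sin(B_t/2)) = (-sin(B_t/2)/4) dt + (cos(B_t/2)) dB_t

Itô's formula for f(B_t) gives d f(B_t) = f'(B_t) dB_t + (1/2) f''(B_t) dt. Compute derivatives of f(x) = 2*sin(x/2):
  f'(x)  = cos(x/2)
  f''(x) = -sin(x/2)/2
Substitute x = B_t and multiply the f'' term by 1/2:
  drift     = (1/2) * (-sin(x/2)/2) evaluated at B_t = -sin(B_t/2)/4
  diffusion = (cos(x/2)) evaluated at B_t = cos(B_t/2)
Therefore d(2*sin(B_t/2)) = (-sin(B_t/2)/4) dt + (cos(B_t/2)) dB_t.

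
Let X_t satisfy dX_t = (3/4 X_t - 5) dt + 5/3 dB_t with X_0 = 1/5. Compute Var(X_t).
Var(X_t) = 50*exp(3*t/2)/27 - 50/27

The variance V(t) = Var(X_t) satisfies V'(t) = 2 a V(t) + c^2 with V(0) = 0 (drift coefficient is linear in X, diffusion is constant). With a = 3/4, c = 5/3, the solution is
  V(t) = (c^2 / (2 a)) * (exp(2 a t) - 1)
       = ((5/3)^2 / (2*(3/4))) * (exp((3/2) t) - 1)
       = 50*exp(3*t/2)/27 - 50/27.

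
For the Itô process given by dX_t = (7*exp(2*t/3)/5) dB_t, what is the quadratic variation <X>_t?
<X>_t = 147*exp(4*t/3)/100 - 147/100

For an Itô process dX_t = a(t) dt + b(t) dB_t, the quadratic variation is <X>_t = int_0^t b(s)^2 ds (the drift term does not contribute). Here b(s) = 7*exp(2*s/3)/5, so
  b(s)^2 = 49*exp(4*s/3)/25.
Integrating from 0 to t:
  <X>_t = int_0^t (49*exp(4*s/3)/25) ds = 147*exp(4*t/3)/100 - 147/100.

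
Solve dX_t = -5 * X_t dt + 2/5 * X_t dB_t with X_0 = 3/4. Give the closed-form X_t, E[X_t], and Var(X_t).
X_t = 3/4 * exp((-127/25) t + (2/5) B_t); E[X_t] = 3*exp(-5*t)/4; Var(X_t) = (9*exp(4*t/25) - 9)*exp(-10*t)/16

For GBM dX = mu X dt + sigma X dB with X_0 = x_0, apply Itô to Y = log X: dY = (mu - sigma^2/2) dt + sigma dB, so Y_t = log(x_0) + (mu - sigma^2/2) t + sigma B_t and hence X_t = x_0 * exp((mu - sigma^2/2) t + sigma B_t).
With mu = -5, sigma = 2/5, x_0 = 3/4, this gives:
  X_t = 3/4 * exp((-127/25) * t + (2/5) * B_t).
Since sigma*B_t ~ Normal(0, sigma^2 t), E[exp(sigma*B_t)] = exp(sigma^2 t / 2); so E[X_t] = x_0 * exp((mu - sigma^2/2) t) * exp(sigma^2 t / 2) = x_0 * exp(mu t) = 3*exp(-5*t)/4.
Var(X_t) = E[X_t^2] - (E[X_t])^2 = x_0^2 * exp(2 mu t) * (exp(sigma^2 t) - 1) = (9*exp(4*t/25) - 9)*exp(-10*t)/16.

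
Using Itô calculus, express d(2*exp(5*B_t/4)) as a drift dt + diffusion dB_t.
d(2*exp(5*B_t/4)) = (25*exp(5*B_t/4)/16) dt + (5*exp(5*B_t/4)/2) dB_t

Itô's formula for f(B_t) gives d f(B_t) = f'(B_t) dB_t + (1/2) f''(B_t) dt. Compute derivatives of f(x) = 2*exp(5*x/4):
  f'(x)  = 5*exp(5*x/4)/2
  f''(x) = 25*exp(5*x/4)/8
Substitute x = B_t and multiply the f'' term by 1/2:
  drift     = (1/2) * (25*exp(5*x/4)/8) evaluated at B_t = 25*exp(5*B_t/4)/16
  diffusion = (5*exp(5*x/4)/2) evaluated at B_t = 5*exp(5*B_t/4)/2
Therefore d(2*exp(5*B_t/4)) = (25*exp(5*B_t/4)/16) dt + (5*exp(5*B_t/4)/2) dB_t.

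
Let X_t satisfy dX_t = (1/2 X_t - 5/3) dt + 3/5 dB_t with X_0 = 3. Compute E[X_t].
E[X_t] = 10/3 - exp(t/2)/3

Taking expectations and using E[dB_t] = 0, the mean m(t) = E[X_t] satisfies the ODE m'(t) = a m(t) + b with m(0) = x_0. With a = 1/2, b = -5/3, x_0 = 3, the solution is
  m(t) = x_0 * exp(a t) + (b/a) * (exp(a t) - 1)
       = 3 * exp((1/2) t) + ((-5/3)/(1/2)) * (exp((1/2) t) - 1)
       = 10/3 - exp(t/2)/3.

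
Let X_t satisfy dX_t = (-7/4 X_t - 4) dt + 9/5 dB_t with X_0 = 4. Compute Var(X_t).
Var(X_t) = 162/175 - 162*exp(-7*t/2)/175

The variance V(t) = Var(X_t) satisfies V'(t) = 2 a V(t) + c^2 with V(0) = 0 (drift coefficient is linear in X, diffusion is constant). With a = -7/4, c = 9/5, the solution is
  V(t) = (c^2 / (2 a)) * (exp(2 a t) - 1)
       = ((9/5)^2 / (2*(-7/4))) * (exp((-7/2) t) - 1)
       = 162/175 - 162*exp(-7*t/2)/175.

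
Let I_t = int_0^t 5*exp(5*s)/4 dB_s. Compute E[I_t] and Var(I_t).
E[I_t] = 0; Var(I_t) = 5*exp(10*t)/32 - 5/32

The Itô integral of a deterministic integrand f(s) has mean 0 because each increment f(s) * (B_{s+ds} - B_s) has mean 0. By the Itô isometry:
  Var( int_0^t f(s) dB_s ) = E[ (int_0^t f(s) dB_s)^2 ] = int_0^t f(s)^2 ds.
Here f(s) = 5*exp(5*s)/4, so f(s)^2 = 25*exp(10*s)/16. Integrate:
  int_0^t (25*exp(10*s)/16) ds = 5*exp(10*t)/32 - 5/32.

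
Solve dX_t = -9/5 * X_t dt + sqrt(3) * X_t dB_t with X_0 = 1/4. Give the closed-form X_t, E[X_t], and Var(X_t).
X_t = 1/4 * exp((-33/10) t + (sqrt(3)) B_t); E[X_t] = exp(-9*t/5)/4; Var(X_t) = (exp(3*t) - 1)*exp(-18*t/5)/16

For GBM dX = mu X dt + sigma X dB with X_0 = x_0, apply Itô to Y = log X: dY = (mu - sigma^2/2) dt + sigma dB, so Y_t = log(x_0) + (mu - sigma^2/2) t + sigma B_t and hence X_t = x_0 * exp((mu - sigma^2/2) t + sigma B_t).
With mu = -9/5, sigma = sqrt(3), x_0 = 1/4, this gives:
  X_t = 1/4 * exp((-33/10) * t + (sqrt(3)) * B_t).
Since sigma*B_t ~ Normal(0, sigma^2 t), E[exp(sigma*B_t)] = exp(sigma^2 t / 2); so E[X_t] = x_0 * exp((mu - sigma^2/2) t) * exp(sigma^2 t / 2) = x_0 * exp(mu t) = exp(-9*t/5)/4.
Var(X_t) = E[X_t^2] - (E[X_t])^2 = x_0^2 * exp(2 mu t) * (exp(sigma^2 t) - 1) = (exp(3*t) - 1)*exp(-18*t/5)/16.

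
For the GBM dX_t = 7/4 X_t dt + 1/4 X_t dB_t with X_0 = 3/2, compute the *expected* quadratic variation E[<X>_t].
E[<X>_t] = 3*exp(57*t/16)/76 - 3/76

<X>_t = int_0^t ((1/4) * X_s)^2 ds. Taking expectation inside the integral: E[<X>_t] = (1/4)^2 * int_0^t E[X_s^2] ds. For GBM, E[X_s^2] = x_0^2 * exp((2 mu + sigma^2) s). Integrating:
  E[<X>_t] = (1/4)^2 * (3/2)^2 * (exp((2*(7/4) + (1/4)^2) t) - 1) / (2*(7/4) + (1/4)^2)
           = (1/4)^2 * (3/2)^2 * (exp((57/16) t) - 1) / (57/16) = 3*exp(57*t/16)/76 - 3/76.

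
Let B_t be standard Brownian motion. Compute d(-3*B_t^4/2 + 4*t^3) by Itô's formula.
d(-3*B_t^4/2 + 4*t^3) = (-9*B_t^2 + 12*t^2) dt + (-6*B_t^3) dB_t

Itô's formula for f(t, x): d f(t, B_t) = (f_t + (1/2) f_xx) dt + f_x dB_t. Compute partials of f(t, x) = 4*t^3 - 3*x^4/2:
  f_t(t,x)  = 12*t^2
  f_x(t,x)  = -6*x^3
  f_xx(t,x) = -18*x^2
Assemble drift = f_t + (1/2) f_xx = 12*t^2 - 9*x^2 and diffusion = f_x = -6*x^3. Substituting x = B_t:
  d(-3*B_t^4/2 + 4*t^3) = (-9*B_t^2 + 12*t^2) dt + (-6*B_t^3) dB_t.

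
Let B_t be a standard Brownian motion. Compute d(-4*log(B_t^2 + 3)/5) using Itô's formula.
d(-4*log(B_t^2 + 3)/5) = (4*(B_t^2 - 3)/(5*(B_t^2 + 3)^2)) dt + (-8*B_t/(5*B_t^2 + 15)) dB_t

Itô's formula for f(B_t) gives d f(B_t) = f'(B_t) dB_t + (1/2) f''(B_t) dt. Compute derivatives of f(x) = -4*log(x^2 + 3)/5:
  f'(x)  = -8*x/(5*x^2 + 15)
  f''(x) = 8*(x^2 - 3)/(5*(x^2 + 3)^2)
Substitute x = B_t and multiply the f'' term by 1/2:
  drift     = (1/2) * (8*(x^2 - 3)/(5*(x^2 + 3)^2)) evaluated at B_t = 4*(B_t^2 - 3)/(5*(B_t^2 + 3)^2)
  diffusion = (-8*x/(5*x^2 + 15)) evaluated at B_t = -8*B_t/(5*B_t^2 + 15)
Therefore d(-4*log(B_t^2 + 3)/5) = (4*(B_t^2 - 3)/(5*(B_t^2 + 3)^2)) dt + (-8*B_t/(5*B_t^2 + 15)) dB_t.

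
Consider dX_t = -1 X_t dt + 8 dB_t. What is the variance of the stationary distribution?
lim Var(X_t) = 32

The OU SDE dX = -theta X dt + sigma dB admits the integrating factor exp(theta t): d(exp(theta t) X_t) = sigma exp(theta t) dB_t. Integrating from 0 to t gives X_t = x_0 * exp(-theta t) + sigma * int_0^t exp(-theta (t-s)) dB_s for any initial x_0. The Itô integral has variance (by the Itô isometry) sigma^2 * int_0^t exp(-2 theta (t - s)) ds = sigma^2 * (1 - exp(-2 theta t)) / (2 theta), independent of x_0.
With theta = 1, sigma = 8:
  Var(X_t) = (8)^2 * (1 - exp(-2*1 t)) / (2 * 1) = 32 - 32*exp(-2*t).
As t -> infinity, exp(-2*1 t) -> 0, so the stationary variance is sigma^2 / (2 theta) = 32.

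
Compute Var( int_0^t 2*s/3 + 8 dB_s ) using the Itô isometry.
Var = 4*t*(t^2 + 36*t + 432)/27

The Itô integral of a deterministic integrand f(s) has mean 0 because each increment f(s) * (B_{s+ds} - B_s) has mean 0. By the Itô isometry:
  Var( int_0^t f(s) dB_s ) = E[ (int_0^t f(s) dB_s)^2 ] = int_0^t f(s)^2 ds.
Here f(s) = 2*s/3 + 8, so f(s)^2 = 4*(s + 12)^2/9. Integrate:
  int_0^t (4*(s + 12)^2/9) ds = 4*t*(t^2 + 36*t + 432)/27.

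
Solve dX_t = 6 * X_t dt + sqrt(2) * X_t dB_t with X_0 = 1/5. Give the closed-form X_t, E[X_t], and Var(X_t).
X_t = 1/5 * exp((5) t + (sqrt(2)) B_t); E[X_t] = exp(6*t)/5; Var(X_t) = (exp(2*t) - 1)*exp(12*t)/25

For GBM dX = mu X dt + sigma X dB with X_0 = x_0, apply Itô to Y = log X: dY = (mu - sigma^2/2) dt + sigma dB, so Y_t = log(x_0) + (mu - sigma^2/2) t + sigma B_t and hence X_t = x_0 * exp((mu - sigma^2/2) t + sigma B_t).
With mu = 6, sigma = sqrt(2), x_0 = 1/5, this gives:
  X_t = 1/5 * exp((5) * t + (sqrt(2)) * B_t).
Since sigma*B_t ~ Normal(0, sigma^2 t), E[exp(sigma*B_t)] = exp(sigma^2 t / 2); so E[X_t] = x_0 * exp((mu - sigma^2/2) t) * exp(sigma^2 t / 2) = x_0 * exp(mu t) = exp(6*t)/5.
Var(X_t) = E[X_t^2] - (E[X_t])^2 = x_0^2 * exp(2 mu t) * (exp(sigma^2 t) - 1) = (exp(2*t) - 1)*exp(12*t)/25.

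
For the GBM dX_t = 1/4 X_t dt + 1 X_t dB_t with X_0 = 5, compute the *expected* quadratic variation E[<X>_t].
E[<X>_t] = 50*exp(3*t/2)/3 - 50/3

<X>_t = int_0^t (1 * X_s)^2 ds. Taking expectation inside the integral: E[<X>_t] = 1^2 * int_0^t E[X_s^2] ds. For GBM, E[X_s^2] = x_0^2 * exp((2 mu + sigma^2) s). Integrating:
  E[<X>_t] = 1^2 * 5^2 * (exp((2*(1/4) + 1^2) t) - 1) / (2*(1/4) + 1^2)
           = 1^2 * 5^2 * (exp((3/2) t) - 1) / (3/2) = 50*exp(3*t/2)/3 - 50/3.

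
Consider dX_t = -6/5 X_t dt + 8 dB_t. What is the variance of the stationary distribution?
lim Var(X_t) = 80/3

The OU SDE dX = -theta X dt + sigma dB admits the integrating factor exp(theta t): d(exp(theta t) X_t) = sigma exp(theta t) dB_t. Integrating from 0 to t gives X_t = x_0 * exp(-theta t) + sigma * int_0^t exp(-theta (t-s)) dB_s for any initial x_0. The Itô integral has variance (by the Itô isometry) sigma^2 * int_0^t exp(-2 theta (t - s)) ds = sigma^2 * (1 - exp(-2 theta t)) / (2 theta), independent of x_0.
With theta = 6/5, sigma = 8:
  Var(X_t) = (8)^2 * (1 - exp(-2*6/5 t)) / (2 * 6/5) = 80/3 - 80*exp(-12*t/5)/3.
As t -> infinity, exp(-2*6/5 t) -> 0, so the stationary variance is sigma^2 / (2 theta) = 80/3.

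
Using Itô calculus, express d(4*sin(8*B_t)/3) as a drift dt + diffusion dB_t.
d(4*sin(8*B_t)/3) = (-128*sin(8*B_t)/3) dt + (32*cos(8*B_t)/3) dB_t

Itô's formula for f(B_t) gives d f(B_t) = f'(B_t) dB_t + (1/2) f''(B_t) dt. Compute derivatives of f(x) = 4*sin(8*x)/3:
  f'(x)  = 32*cos(8*x)/3
  f''(x) = -256*sin(8*x)/3
Substitute x = B_t and multiply the f'' term by 1/2:
  drift     = (1/2) * (-256*sin(8*x)/3) evaluated at B_t = -128*sin(8*B_t)/3
  diffusion = (32*cos(8*x)/3) evaluated at B_t = 32*cos(8*B_t)/3
Therefore d(4*sin(8*B_t)/3) = (-128*sin(8*B_t)/3) dt + (32*cos(8*B_t)/3) dB_t.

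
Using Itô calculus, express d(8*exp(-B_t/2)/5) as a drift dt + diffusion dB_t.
d(8*exp(-B_t/2)/5) = (exp(-B_t/2)/5) dt + (-4*exp(-B_t/2)/5) dB_t

Itô's formula for f(B_t) gives d f(B_t) = f'(B_t) dB_t + (1/2) f''(B_t) dt. Compute derivatives of f(x) = 8*exp(-x/2)/5:
  f'(x)  = -4*exp(-x/2)/5
  f''(x) = 2*exp(-x/2)/5
Substitute x = B_t and multiply the f'' term by 1/2:
  drift     = (1/2) * (2*exp(-x/2)/5) evaluated at B_t = exp(-B_t/2)/5
  diffusion = (-4*exp(-x/2)/5) evaluated at B_t = -4*exp(-B_t/2)/5
Therefore d(8*exp(-B_t/2)/5) = (exp(-B_t/2)/5) dt + (-4*exp(-B_t/2)/5) dB_t.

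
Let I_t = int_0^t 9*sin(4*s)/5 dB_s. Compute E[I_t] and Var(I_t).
E[I_t] = 0; Var(I_t) = 81*t/50 - 81*sin(4*t)*cos(4*t)/200

The Itô integral of a deterministic integrand f(s) has mean 0 because each increment f(s) * (B_{s+ds} - B_s) has mean 0. By the Itô isometry:
  Var( int_0^t f(s) dB_s ) = E[ (int_0^t f(s) dB_s)^2 ] = int_0^t f(s)^2 ds.
Here f(s) = 9*sin(4*s)/5, so f(s)^2 = 81*sin(4*s)^2/25. Integrate:
  int_0^t (81*sin(4*s)^2/25) ds = 81*t/50 - 81*sin(4*t)*cos(4*t)/200.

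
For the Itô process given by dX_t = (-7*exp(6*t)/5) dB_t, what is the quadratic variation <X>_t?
<X>_t = 49*exp(12*t)/300 - 49/300

For an Itô process dX_t = a(t) dt + b(t) dB_t, the quadratic variation is <X>_t = int_0^t b(s)^2 ds (the drift term does not contribute). Here b(s) = -7*exp(6*s)/5, so
  b(s)^2 = 49*exp(12*s)/25.
Integrating from 0 to t:
  <X>_t = int_0^t (49*exp(12*s)/25) ds = 49*exp(12*t)/300 - 49/300.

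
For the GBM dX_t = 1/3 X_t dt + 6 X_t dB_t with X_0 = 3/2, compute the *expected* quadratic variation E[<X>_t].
E[<X>_t] = 243*exp(110*t/3)/110 - 243/110

<X>_t = int_0^t (6 * X_s)^2 ds. Taking expectation inside the integral: E[<X>_t] = 6^2 * int_0^t E[X_s^2] ds. For GBM, E[X_s^2] = x_0^2 * exp((2 mu + sigma^2) s). Integrating:
  E[<X>_t] = 6^2 * (3/2)^2 * (exp((2*(1/3) + 6^2) t) - 1) / (2*(1/3) + 6^2)
           = 6^2 * (3/2)^2 * (exp((110/3) t) - 1) / (110/3) = 243*exp(110*t/3)/110 - 243/110.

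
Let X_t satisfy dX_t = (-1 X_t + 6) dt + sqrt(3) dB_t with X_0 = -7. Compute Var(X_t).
Var(X_t) = 3/2 - 3*exp(-2*t)/2

The variance V(t) = Var(X_t) satisfies V'(t) = 2 a V(t) + c^2 with V(0) = 0 (drift coefficient is linear in X, diffusion is constant). With a = -1, c = sqrt(3), the solution is
  V(t) = (c^2 / (2 a)) * (exp(2 a t) - 1)
       = (sqrt(3)^2 / (2*(-1))) * (exp((-2) t) - 1)
       = 3/2 - 3*exp(-2*t)/2.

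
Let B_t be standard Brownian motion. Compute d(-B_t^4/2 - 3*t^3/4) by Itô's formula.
d(-B_t^4/2 - 3*t^3/4) = (-3*B_t^2 - 9*t^2/4) dt + (-2*B_t^3) dB_t

Itô's formula for f(t, x): d f(t, B_t) = (f_t + (1/2) f_xx) dt + f_x dB_t. Compute partials of f(t, x) = -3*t^3/4 - x^4/2:
  f_t(t,x)  = -9*t^2/4
  f_x(t,x)  = -2*x^3
  f_xx(t,x) = -6*x^2
Assemble drift = f_t + (1/2) f_xx = -9*t^2/4 - 3*x^2 and diffusion = f_x = -2*x^3. Substituting x = B_t:
  d(-B_t^4/2 - 3*t^3/4) = (-3*B_t^2 - 9*t^2/4) dt + (-2*B_t^3) dB_t.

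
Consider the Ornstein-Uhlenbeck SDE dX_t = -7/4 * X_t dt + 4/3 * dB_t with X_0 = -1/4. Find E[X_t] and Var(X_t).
E[X_t] = -exp(-7*t/4)/4; Var(X_t) = 32/63 - 32*exp(-7*t/2)/63

The OU SDE dX = -theta X dt + sigma dB admits the integrating factor exp(theta t): d(exp(theta t) X_t) = sigma exp(theta t) dB_t. Integrating from 0 to t:
  X_t = x_0 * exp(-theta t) + sigma * int_0^t exp(-theta (t-s)) dB_s.
The Itô integral has mean 0 and (by the Itô isometry) variance sigma^2 * int_0^t exp(-2 theta (t - s)) ds = sigma^2 * (1 - exp(-2 theta t)) / (2 theta).
With theta = 7/4, sigma = 4/3, x_0 = -1/4:
  E[X_t] = -1/4 * exp(-7/4 t) = -exp(-7*t/4)/4
  Var(X_t) = (4/3)^2 * (1 - exp(-2*7/4 t)) / (2 * 7/4) = 32/63 - 32*exp(-7*t/2)/63.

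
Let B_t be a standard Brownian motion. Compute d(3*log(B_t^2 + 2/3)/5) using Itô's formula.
d(3*log(B_t^2 + 2/3)/5) = (9*(2 - 3*B_t^2)/(5*(3*B_t^2 + 2)^2)) dt + (18*B_t/(5*(3*B_t^2 + 2))) dB_t

Itô's formula for f(B_t) gives d f(B_t) = f'(B_t) dB_t + (1/2) f''(B_t) dt. Compute derivatives of f(x) = 3*log(x^2 + 2/3)/5:
  f'(x)  = 18*x/(5*(3*x^2 + 2))
  f''(x) = 18*(2 - 3*x^2)/(5*(3*x^2 + 2)^2)
Substitute x = B_t and multiply the f'' term by 1/2:
  drift     = (1/2) * (18*(2 - 3*x^2)/(5*(3*x^2 + 2)^2)) evaluated at B_t = 9*(2 - 3*B_t^2)/(5*(3*B_t^2 + 2)^2)
  diffusion = (18*x/(5*(3*x^2 + 2))) evaluated at B_t = 18*B_t/(5*(3*B_t^2 + 2))
Therefore d(3*log(B_t^2 + 2/3)/5) = (9*(2 - 3*B_t^2)/(5*(3*B_t^2 + 2)^2)) dt + (18*B_t/(5*(3*B_t^2 + 2))) dB_t.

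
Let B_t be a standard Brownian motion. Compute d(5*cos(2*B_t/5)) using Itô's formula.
d(5*cos(2*B_t/5)) = (-2*cos(2*B_t/5)/5) dt + (-2*sin(2*B_t/5)) dB_t

Itô's formula for f(B_t) gives d f(B_t) = f'(B_t) dB_t + (1/2) f''(B_t) dt. Compute derivatives of f(x) = 5*cos(2*x/5):
  f'(x)  = -2*sin(2*x/5)
  f''(x) = -4*cos(2*x/5)/5
Substitute x = B_t and multiply the f'' term by 1/2:
  drift     = (1/2) * (-4*cos(2*x/5)/5) evaluated at B_t = -2*cos(2*B_t/5)/5
  diffusion = (-2*sin(2*x/5)) evaluated at B_t = -2*sin(2*B_t/5)
Therefore d(5*cos(2*B_t/5)) = (-2*cos(2*B_t/5)/5) dt + (-2*sin(2*B_t/5)) dB_t.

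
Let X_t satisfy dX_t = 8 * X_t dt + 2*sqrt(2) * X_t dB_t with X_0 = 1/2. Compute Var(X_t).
Var(X_t) = (exp(8*t) - 1)*exp(16*t)/4

For GBM dX = mu X dt + sigma X dB with X_0 = x_0, apply Itô to Y = log X: dY = (mu - sigma^2/2) dt + sigma dB, so Y_t = log(x_0) + (mu - sigma^2/2) t + sigma B_t and hence X_t = x_0 * exp((mu - sigma^2/2) t + sigma B_t).
With mu = 8, sigma = 2*sqrt(2), x_0 = 1/2, this gives:
  X_t = 1/2 * exp((4) * t + (2*sqrt(2)) * B_t).
Since sigma*B_t ~ Normal(0, sigma^2 t), E[exp(sigma*B_t)] = exp(sigma^2 t / 2); so E[X_t] = x_0 * exp((mu - sigma^2/2) t) * exp(sigma^2 t / 2) = x_0 * exp(mu t) = exp(8*t)/2.
Var(X_t) = E[X_t^2] - (E[X_t])^2 = x_0^2 * exp(2 mu t) * (exp(sigma^2 t) - 1) = (exp(8*t) - 1)*exp(16*t)/4.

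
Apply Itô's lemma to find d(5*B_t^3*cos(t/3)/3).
d(5*B_t^3*cos(t/3)/3) = (5*B_t*(-B_t^2*sin(t/3) + 9*cos(t/3))/9) dt + (5*B_t^2*cos(t/3)) dB_t

Itô's formula for f(t, x): d f(t, B_t) = (f_t + (1/2) f_xx) dt + f_x dB_t. Compute partials of f(t, x) = 5*x^3*cos(t/3)/3:
  f_t(t,x)  = -5*x^3*sin(t/3)/9
  f_x(t,x)  = 5*x^2*cos(t/3)
  f_xx(t,x) = 10*x*cos(t/3)
Assemble drift = f_t + (1/2) f_xx = 5*x*(-x^2*sin(t/3) + 9*cos(t/3))/9 and diffusion = f_x = 5*x^2*cos(t/3). Substituting x = B_t:
  d(5*B_t^3*cos(t/3)/3) = (5*B_t*(-B_t^2*sin(t/3) + 9*cos(t/3))/9) dt + (5*B_t^2*cos(t/3)) dB_t.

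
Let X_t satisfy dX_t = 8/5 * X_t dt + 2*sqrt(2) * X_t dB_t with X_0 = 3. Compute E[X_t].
E[X_t] = 3*exp(8*t/5)

For GBM dX = mu X dt + sigma X dB with X_0 = x_0, apply Itô to Y = log X: dY = (mu - sigma^2/2) dt + sigma dB, so Y_t = log(x_0) + (mu - sigma^2/2) t + sigma B_t and hence X_t = x_0 * exp((mu - sigma^2/2) t + sigma B_t).
With mu = 8/5, sigma = 2*sqrt(2), x_0 = 3, this gives:
  X_t = 3 * exp((-12/5) * t + (2*sqrt(2)) * B_t).
Since sigma*B_t ~ Normal(0, sigma^2 t), E[exp(sigma*B_t)] = exp(sigma^2 t / 2); so E[X_t] = x_0 * exp((mu - sigma^2/2) t) * exp(sigma^2 t / 2) = x_0 * exp(mu t) = 3*exp(8*t/5).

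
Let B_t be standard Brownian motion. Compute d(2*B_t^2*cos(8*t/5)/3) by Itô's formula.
d(2*B_t^2*cos(8*t/5)/3) = (-16*B_t^2*sin(8*t/5)/15 + 2*cos(8*t/5)/3) dt + (4*B_t*cos(8*t/5)/3) dB_t

Itô's formula for f(t, x): d f(t, B_t) = (f_t + (1/2) f_xx) dt + f_x dB_t. Compute partials of f(t, x) = 2*x^2*cos(8*t/5)/3:
  f_t(t,x)  = -16*x^2*sin(8*t/5)/15
  f_x(t,x)  = 4*x*cos(8*t/5)/3
  f_xx(t,x) = 4*cos(8*t/5)/3
Assemble drift = f_t + (1/2) f_xx = -16*x^2*sin(8*t/5)/15 + 2*cos(8*t/5)/3 and diffusion = f_x = 4*x*cos(8*t/5)/3. Substituting x = B_t:
  d(2*B_t^2*cos(8*t/5)/3) = (-16*B_t^2*sin(8*t/5)/15 + 2*cos(8*t/5)/3) dt + (4*B_t*cos(8*t/5)/3) dB_t.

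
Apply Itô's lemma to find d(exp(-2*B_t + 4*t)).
d(exp(-2*B_t + 4*t)) = (6*exp(-2*B_t + 4*t)) dt + (-2*exp(-2*B_t + 4*t)) dB_t

Itô's formula for f(t, x): d f(t, B_t) = (f_t + (1/2) f_xx) dt + f_x dB_t. Compute partials of f(t, x) = exp(4*t - 2*x):
  f_t(t,x)  = 4*exp(4*t - 2*x)
  f_x(t,x)  = -2*exp(4*t - 2*x)
  f_xx(t,x) = 4*exp(4*t - 2*x)
Assemble drift = f_t + (1/2) f_xx = 6*exp(4*t - 2*x) and diffusion = f_x = -2*exp(4*t - 2*x). Substituting x = B_t:
  d(exp(-2*B_t + 4*t)) = (6*exp(-2*B_t + 4*t)) dt + (-2*exp(-2*B_t + 4*t)) dB_t.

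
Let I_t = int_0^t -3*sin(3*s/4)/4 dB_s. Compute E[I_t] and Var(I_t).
E[I_t] = 0; Var(I_t) = 9*t/32 - 3*sin(3*t/2)/16

The Itô integral of a deterministic integrand f(s) has mean 0 because each increment f(s) * (B_{s+ds} - B_s) has mean 0. By the Itô isometry:
  Var( int_0^t f(s) dB_s ) = E[ (int_0^t f(s) dB_s)^2 ] = int_0^t f(s)^2 ds.
Here f(s) = -3*sin(3*s/4)/4, so f(s)^2 = 9*sin(3*s/4)^2/16. Integrate:
  int_0^t (9*sin(3*s/4)^2/16) ds = 9*t/32 - 3*sin(3*t/2)/16.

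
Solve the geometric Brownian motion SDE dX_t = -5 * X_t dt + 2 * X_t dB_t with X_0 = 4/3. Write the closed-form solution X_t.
X_t = 4/3 * exp((-7) * t + (2) * B_t)

For GBM dX = mu X dt + sigma X dB with X_0 = x_0, apply Itô to Y = log X: dY = (mu - sigma^2/2) dt + sigma dB, so Y_t = log(x_0) + (mu - sigma^2/2) t + sigma B_t and hence X_t = x_0 * exp((mu - sigma^2/2) t + sigma B_t).
With mu = -5, sigma = 2, x_0 = 4/3, this gives:
  X_t = 4/3 * exp((-7) * t + (2) * B_t).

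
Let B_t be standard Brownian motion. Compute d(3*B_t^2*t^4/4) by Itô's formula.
d(3*B_t^2*t^4/4) = (3*t^3*(4*B_t^2 + t)/4) dt + (3*B_t*t^4/2) dB_t

Itô's formula for f(t, x): d f(t, B_t) = (f_t + (1/2) f_xx) dt + f_x dB_t. Compute partials of f(t, x) = 3*t^4*x^2/4:
  f_t(t,x)  = 3*t^3*x^2
  f_x(t,x)  = 3*t^4*x/2
  f_xx(t,x) = 3*t^4/2
Assemble drift = f_t + (1/2) f_xx = 3*t^3*(t + 4*x^2)/4 and diffusion = f_x = 3*t^4*x/2. Substituting x = B_t:
  d(3*B_t^2*t^4/4) = (3*t^3*(4*B_t^2 + t)/4) dt + (3*B_t*t^4/2) dB_t.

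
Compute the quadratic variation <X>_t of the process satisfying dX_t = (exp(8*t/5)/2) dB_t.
<X>_t = 5*exp(16*t/5)/64 - 5/64

For an Itô process dX_t = a(t) dt + b(t) dB_t, the quadratic variation is <X>_t = int_0^t b(s)^2 ds (the drift term does not contribute). Here b(s) = exp(8*s/5)/2, so
  b(s)^2 = exp(16*s/5)/4.
Integrating from 0 to t:
  <X>_t = int_0^t (exp(16*s/5)/4) ds = 5*exp(16*t/5)/64 - 5/64.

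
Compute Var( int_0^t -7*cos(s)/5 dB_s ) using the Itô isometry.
Var = 49*t/50 + 49*sin(2*t)/100

The Itô integral of a deterministic integrand f(s) has mean 0 because each increment f(s) * (B_{s+ds} - B_s) has mean 0. By the Itô isometry:
  Var( int_0^t f(s) dB_s ) = E[ (int_0^t f(s) dB_s)^2 ] = int_0^t f(s)^2 ds.
Here f(s) = -7*cos(s)/5, so f(s)^2 = 49*cos(s)^2/25. Integrate:
  int_0^t (49*cos(s)^2/25) ds = 49*t/50 + 49*sin(2*t)/100.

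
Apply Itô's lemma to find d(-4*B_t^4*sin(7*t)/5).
d(-4*B_t^4*sin(7*t)/5) = (-4*B_t^2*(7*B_t^2*cos(7*t) + 6*sin(7*t))/5) dt + (-16*B_t^3*sin(7*t)/5) dB_t

Itô's formula for f(t, x): d f(t, B_t) = (f_t + (1/2) f_xx) dt + f_x dB_t. Compute partials of f(t, x) = -4*x^4*sin(7*t)/5:
  f_t(t,x)  = -28*x^4*cos(7*t)/5
  f_x(t,x)  = -16*x^3*sin(7*t)/5
  f_xx(t,x) = -48*x^2*sin(7*t)/5
Assemble drift = f_t + (1/2) f_xx = -4*x^2*(7*x^2*cos(7*t) + 6*sin(7*t))/5 and diffusion = f_x = -16*x^3*sin(7*t)/5. Substituting x = B_t:
  d(-4*B_t^4*sin(7*t)/5) = (-4*B_t^2*(7*B_t^2*cos(7*t) + 6*sin(7*t))/5) dt + (-16*B_t^3*sin(7*t)/5) dB_t.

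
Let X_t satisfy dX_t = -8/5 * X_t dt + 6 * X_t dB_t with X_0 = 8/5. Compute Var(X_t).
Var(X_t) = (64*exp(36*t) - 64)*exp(-16*t/5)/25

For GBM dX = mu X dt + sigma X dB with X_0 = x_0, apply Itô to Y = log X: dY = (mu - sigma^2/2) dt + sigma dB, so Y_t = log(x_0) + (mu - sigma^2/2) t + sigma B_t and hence X_t = x_0 * exp((mu - sigma^2/2) t + sigma B_t).
With mu = -8/5, sigma = 6, x_0 = 8/5, this gives:
  X_t = 8/5 * exp((-98/5) * t + (6) * B_t).
Since sigma*B_t ~ Normal(0, sigma^2 t), E[exp(sigma*B_t)] = exp(sigma^2 t / 2); so E[X_t] = x_0 * exp((mu - sigma^2/2) t) * exp(sigma^2 t / 2) = x_0 * exp(mu t) = 8*exp(-8*t/5)/5.
Var(X_t) = E[X_t^2] - (E[X_t])^2 = x_0^2 * exp(2 mu t) * (exp(sigma^2 t) - 1) = (64*exp(36*t) - 64)*exp(-16*t/5)/25.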